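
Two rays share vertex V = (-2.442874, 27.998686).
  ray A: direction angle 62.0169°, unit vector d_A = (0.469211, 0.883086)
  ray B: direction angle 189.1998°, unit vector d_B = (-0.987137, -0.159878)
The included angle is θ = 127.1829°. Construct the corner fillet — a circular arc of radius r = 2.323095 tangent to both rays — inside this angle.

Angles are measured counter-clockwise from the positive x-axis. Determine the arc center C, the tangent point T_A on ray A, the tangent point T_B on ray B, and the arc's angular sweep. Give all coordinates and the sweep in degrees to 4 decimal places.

center=(-3.9531,30.1075) T_A=(-1.9016,29.0174) T_B=(-3.5817,27.8142) sweep=52.8171

bisector direction at 125.6084° = (-0.582241,0.813016)
center distance |VC| = r/sin(θ/2) = 2.323095/sin(63.5915°) = 2.593766
C = V + |VC|·bis = (-3.9531,30.1075)
T_A = V + ((C−V)·d_A)·d_A = V + 1.1536·d_A = (-1.9016,29.0174)
T_B = V + ((C−V)·d_B)·d_B = V + 1.1536·d_B = (-3.5817,27.8142)
sweep = 180° − θ = 52.8171°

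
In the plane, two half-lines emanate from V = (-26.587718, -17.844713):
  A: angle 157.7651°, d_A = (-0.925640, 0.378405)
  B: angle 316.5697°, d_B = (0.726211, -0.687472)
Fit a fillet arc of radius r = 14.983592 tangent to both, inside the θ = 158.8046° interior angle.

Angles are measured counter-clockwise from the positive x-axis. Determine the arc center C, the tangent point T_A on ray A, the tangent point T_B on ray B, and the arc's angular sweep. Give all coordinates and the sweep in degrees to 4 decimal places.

bisector direction at 237.1674° = (-0.542186,-0.840258)
center distance |VC| = r/sin(θ/2) = 14.983592/sin(79.4023°) = 15.243606
C = V + |VC|·bis = (-34.8526,-30.6533)
T_A = V + ((C−V)·d_A)·d_A = V + 2.8035·d_A = (-29.1827,-16.7839)
T_B = V + ((C−V)·d_B)·d_B = V + 2.8035·d_B = (-24.5518,-19.7720)
sweep = 180° − θ = 21.1954°

center=(-34.8526,-30.6533) T_A=(-29.1827,-16.7839) T_B=(-24.5518,-19.7720) sweep=21.1954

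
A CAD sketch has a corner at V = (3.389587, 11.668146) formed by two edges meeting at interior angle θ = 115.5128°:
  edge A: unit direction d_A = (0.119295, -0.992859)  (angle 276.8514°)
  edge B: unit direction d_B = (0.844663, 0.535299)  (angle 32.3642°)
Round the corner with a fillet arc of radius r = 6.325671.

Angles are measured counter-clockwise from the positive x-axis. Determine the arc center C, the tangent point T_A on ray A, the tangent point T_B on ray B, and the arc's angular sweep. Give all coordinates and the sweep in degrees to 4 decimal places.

bisector direction at 334.6078° = (0.903394,-0.428812)
center distance |VC| = r/sin(θ/2) = 6.325671/sin(57.7564°) = 7.479032
C = V + |VC|·bis = (10.1461,8.4610)
T_A = V + ((C−V)·d_A)·d_A = V + 3.9902·d_A = (3.8656,7.7064)
T_B = V + ((C−V)·d_B)·d_B = V + 3.9902·d_B = (6.7600,13.8041)
sweep = 180° − θ = 64.4872°

center=(10.1461,8.4610) T_A=(3.8656,7.7064) T_B=(6.7600,13.8041) sweep=64.4872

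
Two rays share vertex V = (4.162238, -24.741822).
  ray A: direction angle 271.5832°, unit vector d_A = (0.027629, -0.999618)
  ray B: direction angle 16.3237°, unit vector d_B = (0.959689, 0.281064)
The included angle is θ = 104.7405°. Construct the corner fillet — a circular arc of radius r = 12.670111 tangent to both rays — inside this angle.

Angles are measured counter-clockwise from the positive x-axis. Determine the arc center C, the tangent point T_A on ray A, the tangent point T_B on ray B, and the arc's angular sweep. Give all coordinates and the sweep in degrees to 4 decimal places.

bisector direction at 323.9535° = (0.808539,-0.588442)
center distance |VC| = r/sin(θ/2) = 12.670111/sin(52.3702°) = 15.998166
C = V + |VC|·bis = (17.0974,-34.1558)
T_A = V + ((C−V)·d_A)·d_A = V + 9.7678·d_A = (4.4321,-34.5059)
T_B = V + ((C−V)·d_B)·d_B = V + 9.7678·d_B = (13.5363,-21.9965)
sweep = 180° − θ = 75.2595°

center=(17.0974,-34.1558) T_A=(4.4321,-34.5059) T_B=(13.5363,-21.9965) sweep=75.2595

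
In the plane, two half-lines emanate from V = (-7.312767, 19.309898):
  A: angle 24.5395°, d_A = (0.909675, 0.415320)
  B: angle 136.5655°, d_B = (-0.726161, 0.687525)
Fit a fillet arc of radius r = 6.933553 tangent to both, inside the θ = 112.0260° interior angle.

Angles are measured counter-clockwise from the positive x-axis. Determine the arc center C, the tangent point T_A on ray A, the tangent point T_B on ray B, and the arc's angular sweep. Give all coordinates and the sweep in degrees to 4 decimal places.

bisector direction at 80.5525° = (0.164144,0.986436)
center distance |VC| = r/sin(θ/2) = 6.933553/sin(56.0130°) = 8.362097
C = V + |VC|·bis = (-5.9402,27.5586)
T_A = V + ((C−V)·d_A)·d_A = V + 4.6745·d_A = (-3.0605,21.2513)
T_B = V + ((C−V)·d_B)·d_B = V + 4.6745·d_B = (-10.7072,22.5237)
sweep = 180° − θ = 67.9740°

center=(-5.9402,27.5586) T_A=(-3.0605,21.2513) T_B=(-10.7072,22.5237) sweep=67.9740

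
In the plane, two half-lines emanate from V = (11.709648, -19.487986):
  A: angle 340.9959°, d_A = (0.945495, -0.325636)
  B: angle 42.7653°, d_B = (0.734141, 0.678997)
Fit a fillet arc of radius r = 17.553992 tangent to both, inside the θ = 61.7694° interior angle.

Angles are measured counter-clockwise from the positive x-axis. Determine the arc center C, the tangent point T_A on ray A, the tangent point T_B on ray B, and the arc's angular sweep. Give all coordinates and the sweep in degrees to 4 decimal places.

bisector direction at 11.8806° = (0.978579,0.205873)
center distance |VC| = r/sin(θ/2) = 17.553992/sin(30.8847°) = 34.197503
C = V + |VC|·bis = (45.1746,-12.4476)
T_A = V + ((C−V)·d_A)·d_A = V + 29.3484·d_A = (39.4584,-29.0449)
T_B = V + ((C−V)·d_B)·d_B = V + 29.3484·d_B = (33.2555,0.4395)
sweep = 180° − θ = 118.2306°

center=(45.1746,-12.4476) T_A=(39.4584,-29.0449) T_B=(33.2555,0.4395) sweep=118.2306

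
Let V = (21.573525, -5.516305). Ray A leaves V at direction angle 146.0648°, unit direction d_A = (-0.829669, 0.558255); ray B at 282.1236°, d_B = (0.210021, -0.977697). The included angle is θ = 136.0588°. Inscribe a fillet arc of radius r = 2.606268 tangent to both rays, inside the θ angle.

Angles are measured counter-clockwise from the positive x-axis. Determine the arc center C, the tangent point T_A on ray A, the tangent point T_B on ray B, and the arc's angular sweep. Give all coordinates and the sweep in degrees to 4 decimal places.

center=(19.2462,-7.0917) T_A=(20.7012,-4.9293) T_B=(21.7944,-6.5443) sweep=43.9412

bisector direction at 214.0942° = (-0.828117,-0.560555)
center distance |VC| = r/sin(θ/2) = 2.606268/sin(68.0294°) = 2.810368
C = V + |VC|·bis = (19.2462,-7.0917)
T_A = V + ((C−V)·d_A)·d_A = V + 1.0514·d_A = (20.7012,-4.9293)
T_B = V + ((C−V)·d_B)·d_B = V + 1.0514·d_B = (21.7944,-6.5443)
sweep = 180° − θ = 43.9412°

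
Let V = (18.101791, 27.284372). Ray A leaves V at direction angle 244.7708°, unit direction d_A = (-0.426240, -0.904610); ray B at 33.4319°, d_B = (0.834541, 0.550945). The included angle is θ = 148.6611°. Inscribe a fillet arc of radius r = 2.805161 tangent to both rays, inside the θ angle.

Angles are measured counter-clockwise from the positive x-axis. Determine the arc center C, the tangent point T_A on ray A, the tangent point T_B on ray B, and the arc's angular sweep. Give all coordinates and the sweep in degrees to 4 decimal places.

center=(20.3040,25.3769) T_A=(17.7664,26.5726) T_B=(18.7585,27.7179) sweep=31.3389

bisector direction at 319.1013° = (0.755869,-0.654723)
center distance |VC| = r/sin(θ/2) = 2.805161/sin(74.3306°) = 2.913436
C = V + |VC|·bis = (20.3040,25.3769)
T_A = V + ((C−V)·d_A)·d_A = V + 0.7869·d_A = (17.7664,26.5726)
T_B = V + ((C−V)·d_B)·d_B = V + 0.7869·d_B = (18.7585,27.7179)
sweep = 180° − θ = 31.3389°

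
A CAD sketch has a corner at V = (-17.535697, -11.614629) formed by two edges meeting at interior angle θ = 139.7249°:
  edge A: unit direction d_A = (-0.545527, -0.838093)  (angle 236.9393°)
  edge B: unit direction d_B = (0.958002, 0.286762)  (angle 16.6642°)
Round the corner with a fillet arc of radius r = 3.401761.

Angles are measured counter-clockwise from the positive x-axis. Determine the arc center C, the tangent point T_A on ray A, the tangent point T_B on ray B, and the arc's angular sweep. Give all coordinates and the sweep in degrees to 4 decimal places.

bisector direction at 306.8018° = (0.599048,-0.800713)
center distance |VC| = r/sin(θ/2) = 3.401761/sin(69.8624°) = 3.623255
C = V + |VC|·bis = (-15.3652,-14.5158)
T_A = V + ((C−V)·d_A)·d_A = V + 1.2474·d_A = (-18.2162,-12.6601)
T_B = V + ((C−V)·d_B)·d_B = V + 1.2474·d_B = (-16.3407,-11.2569)
sweep = 180° − θ = 40.2751°

center=(-15.3652,-14.5158) T_A=(-18.2162,-12.6601) T_B=(-16.3407,-11.2569) sweep=40.2751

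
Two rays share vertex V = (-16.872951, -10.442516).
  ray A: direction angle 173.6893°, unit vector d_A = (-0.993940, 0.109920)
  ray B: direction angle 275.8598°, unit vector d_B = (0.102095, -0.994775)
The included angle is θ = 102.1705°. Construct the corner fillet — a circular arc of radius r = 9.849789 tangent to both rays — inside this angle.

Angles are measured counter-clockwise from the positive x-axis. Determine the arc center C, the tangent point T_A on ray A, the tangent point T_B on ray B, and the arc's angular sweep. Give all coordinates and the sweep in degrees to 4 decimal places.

bisector direction at 224.7746° = (-0.709884,-0.704319)
center distance |VC| = r/sin(θ/2) = 9.849789/sin(51.0853°) = 12.659072
C = V + |VC|·bis = (-25.8594,-19.3585)
T_A = V + ((C−V)·d_A)·d_A = V + 7.9520·d_A = (-24.7767,-9.5684)
T_B = V + ((C−V)·d_B)·d_B = V + 7.9520·d_B = (-16.0611,-18.3529)
sweep = 180° − θ = 77.8295°

center=(-25.8594,-19.3585) T_A=(-24.7767,-9.5684) T_B=(-16.0611,-18.3529) sweep=77.8295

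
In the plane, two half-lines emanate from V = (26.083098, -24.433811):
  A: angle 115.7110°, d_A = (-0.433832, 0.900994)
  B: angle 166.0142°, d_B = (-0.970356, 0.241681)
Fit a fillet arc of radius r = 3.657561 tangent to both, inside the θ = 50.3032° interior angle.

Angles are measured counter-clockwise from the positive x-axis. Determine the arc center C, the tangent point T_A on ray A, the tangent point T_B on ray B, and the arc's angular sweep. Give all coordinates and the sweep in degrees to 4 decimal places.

bisector direction at 140.8626° = (-0.775635,0.631182)
center distance |VC| = r/sin(θ/2) = 3.657561/sin(25.1516°) = 8.605726
C = V + |VC|·bis = (19.4082,-19.0020)
T_A = V + ((C−V)·d_A)·d_A = V + 7.7898·d_A = (22.7036,-17.4153)
T_B = V + ((C−V)·d_B)·d_B = V + 7.7898·d_B = (18.5242,-22.5512)
sweep = 180° − θ = 129.6968°

center=(19.4082,-19.0020) T_A=(22.7036,-17.4153) T_B=(18.5242,-22.5512) sweep=129.6968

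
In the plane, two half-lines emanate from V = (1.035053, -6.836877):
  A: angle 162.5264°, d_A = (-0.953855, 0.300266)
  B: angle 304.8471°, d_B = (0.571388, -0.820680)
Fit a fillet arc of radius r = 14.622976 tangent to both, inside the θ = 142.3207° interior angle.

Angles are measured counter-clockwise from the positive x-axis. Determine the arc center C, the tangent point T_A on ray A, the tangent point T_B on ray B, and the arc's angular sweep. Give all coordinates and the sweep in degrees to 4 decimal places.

center=(-8.1149,-19.2869) T_A=(-3.7241,-5.3387) T_B=(3.8859,-10.9315) sweep=37.6793

bisector direction at 233.6867° = (-0.592200,-0.805791)
center distance |VC| = r/sin(θ/2) = 14.622976/sin(71.1603°) = 15.450733
C = V + |VC|·bis = (-8.1149,-19.2869)
T_A = V + ((C−V)·d_A)·d_A = V + 4.9894·d_A = (-3.7241,-5.3387)
T_B = V + ((C−V)·d_B)·d_B = V + 4.9894·d_B = (3.8859,-10.9315)
sweep = 180° − θ = 37.6793°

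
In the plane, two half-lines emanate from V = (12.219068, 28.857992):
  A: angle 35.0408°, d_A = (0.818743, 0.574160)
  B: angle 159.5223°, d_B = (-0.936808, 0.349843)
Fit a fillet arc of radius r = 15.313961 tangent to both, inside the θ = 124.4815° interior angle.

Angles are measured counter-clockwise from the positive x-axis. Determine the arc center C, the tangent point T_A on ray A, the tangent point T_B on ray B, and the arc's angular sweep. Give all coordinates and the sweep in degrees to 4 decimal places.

bisector direction at 97.2815° = (-0.126745,0.991935)
center distance |VC| = r/sin(θ/2) = 15.313961/sin(62.2407°) = 17.305623
C = V + |VC|·bis = (10.0257,46.0241)
T_A = V + ((C−V)·d_A)·d_A = V + 8.0602·d_A = (18.8183,33.4858)
T_B = V + ((C−V)·d_B)·d_B = V + 8.0602·d_B = (4.6682,31.6778)
sweep = 180° − θ = 55.5185°

center=(10.0257,46.0241) T_A=(18.8183,33.4858) T_B=(4.6682,31.6778) sweep=55.5185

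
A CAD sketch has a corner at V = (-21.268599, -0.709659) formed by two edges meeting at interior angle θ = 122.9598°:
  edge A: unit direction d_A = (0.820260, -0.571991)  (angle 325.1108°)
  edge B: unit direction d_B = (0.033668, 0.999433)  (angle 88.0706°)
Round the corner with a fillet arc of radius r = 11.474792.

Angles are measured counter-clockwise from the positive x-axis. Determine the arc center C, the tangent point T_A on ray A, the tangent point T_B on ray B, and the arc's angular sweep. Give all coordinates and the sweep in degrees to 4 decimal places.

center=(-9.5904,5.1360) T_A=(-16.1539,-4.2763) T_B=(-21.0587,5.5223) sweep=57.0402

bisector direction at 26.5907° = (0.894227,0.447614)
center distance |VC| = r/sin(θ/2) = 11.474792/sin(61.4799°) = 13.059576
C = V + |VC|·bis = (-9.5904,5.1360)
T_A = V + ((C−V)·d_A)·d_A = V + 6.2355·d_A = (-16.1539,-4.2763)
T_B = V + ((C−V)·d_B)·d_B = V + 6.2355·d_B = (-21.0587,5.5223)
sweep = 180° − θ = 57.0402°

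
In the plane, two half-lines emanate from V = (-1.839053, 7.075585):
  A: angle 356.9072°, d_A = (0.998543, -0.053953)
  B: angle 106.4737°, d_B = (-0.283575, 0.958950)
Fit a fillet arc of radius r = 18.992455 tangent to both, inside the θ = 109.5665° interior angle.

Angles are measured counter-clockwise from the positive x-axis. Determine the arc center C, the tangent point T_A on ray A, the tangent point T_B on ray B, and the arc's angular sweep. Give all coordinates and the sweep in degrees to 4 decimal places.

bisector direction at 51.6904° = (0.619910,0.784673)
center distance |VC| = r/sin(θ/2) = 18.992455/sin(54.7833°) = 23.247252
C = V + |VC|·bis = (12.5721,25.3171)
T_A = V + ((C−V)·d_A)·d_A = V + 13.4060·d_A = (11.5474,6.3523)
T_B = V + ((C−V)·d_B)·d_B = V + 13.4060·d_B = (-5.6407,19.9313)
sweep = 180° − θ = 70.4335°

center=(12.5721,25.3171) T_A=(11.5474,6.3523) T_B=(-5.6407,19.9313) sweep=70.4335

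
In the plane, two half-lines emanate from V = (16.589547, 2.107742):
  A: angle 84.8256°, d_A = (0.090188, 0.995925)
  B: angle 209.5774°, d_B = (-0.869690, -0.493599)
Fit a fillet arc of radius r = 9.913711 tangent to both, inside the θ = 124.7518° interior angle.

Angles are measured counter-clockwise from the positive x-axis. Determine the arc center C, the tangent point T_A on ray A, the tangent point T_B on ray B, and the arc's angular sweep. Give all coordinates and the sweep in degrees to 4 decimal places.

center=(7.1841,8.1688) T_A=(17.0574,7.2747) T_B=(12.0775,-0.4531) sweep=55.2482

bisector direction at 147.2015° = (-0.840581,0.541686)
center distance |VC| = r/sin(θ/2) = 9.913711/sin(62.3759°) = 11.189181
C = V + |VC|·bis = (7.1841,8.1688)
T_A = V + ((C−V)·d_A)·d_A = V + 5.1881·d_A = (17.0574,7.2747)
T_B = V + ((C−V)·d_B)·d_B = V + 5.1881·d_B = (12.0775,-0.4531)
sweep = 180° − θ = 55.2482°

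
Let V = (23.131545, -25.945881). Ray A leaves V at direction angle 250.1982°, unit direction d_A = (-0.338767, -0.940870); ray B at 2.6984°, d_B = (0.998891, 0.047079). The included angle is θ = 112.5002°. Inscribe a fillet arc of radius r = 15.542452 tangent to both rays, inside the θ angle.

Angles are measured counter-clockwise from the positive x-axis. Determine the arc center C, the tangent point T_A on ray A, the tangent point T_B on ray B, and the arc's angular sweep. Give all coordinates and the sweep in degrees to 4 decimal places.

bisector direction at 306.4483° = (0.594097,-0.804393)
center distance |VC| = r/sin(θ/2) = 15.542452/sin(56.2501°) = 18.692726
C = V + |VC|·bis = (34.2368,-40.9822)
T_A = V + ((C−V)·d_A)·d_A = V + 10.3851·d_A = (19.6134,-35.7169)
T_B = V + ((C−V)·d_B)·d_B = V + 10.3851·d_B = (33.5051,-25.4570)
sweep = 180° − θ = 67.4998°

center=(34.2368,-40.9822) T_A=(19.6134,-35.7169) T_B=(33.5051,-25.4570) sweep=67.4998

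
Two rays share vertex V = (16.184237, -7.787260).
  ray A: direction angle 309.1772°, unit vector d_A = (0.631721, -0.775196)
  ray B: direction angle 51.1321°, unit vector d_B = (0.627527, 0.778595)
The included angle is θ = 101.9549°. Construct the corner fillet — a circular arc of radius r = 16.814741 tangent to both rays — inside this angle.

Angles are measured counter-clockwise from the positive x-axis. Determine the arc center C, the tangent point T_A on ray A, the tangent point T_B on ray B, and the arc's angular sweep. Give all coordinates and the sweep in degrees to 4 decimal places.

bisector direction at 0.1547° = (0.999996,0.002699)
center distance |VC| = r/sin(θ/2) = 16.814741/sin(50.9774°) = 21.643428
C = V + |VC|·bis = (37.8276,-7.7288)
T_A = V + ((C−V)·d_A)·d_A = V + 13.6273·d_A = (24.7929,-18.3511)
T_B = V + ((C−V)·d_B)·d_B = V + 13.6273·d_B = (24.7357,2.8229)
sweep = 180° − θ = 78.0451°

center=(37.8276,-7.7288) T_A=(24.7929,-18.3511) T_B=(24.7357,2.8229) sweep=78.0451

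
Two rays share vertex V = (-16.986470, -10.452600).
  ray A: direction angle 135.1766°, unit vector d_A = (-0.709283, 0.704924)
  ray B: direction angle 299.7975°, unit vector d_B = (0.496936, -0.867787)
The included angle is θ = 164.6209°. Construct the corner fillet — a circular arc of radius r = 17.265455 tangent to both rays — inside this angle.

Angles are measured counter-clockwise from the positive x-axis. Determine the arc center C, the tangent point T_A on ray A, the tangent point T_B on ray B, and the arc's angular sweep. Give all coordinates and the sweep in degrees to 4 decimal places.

center=(-30.8108,-21.0554) T_A=(-18.6399,-8.8093) T_B=(-15.8280,-12.4756) sweep=15.3791

bisector direction at 217.4871° = (-0.793491,-0.608582)
center distance |VC| = r/sin(θ/2) = 17.265455/sin(82.3105°) = 17.422121
C = V + |VC|·bis = (-30.8108,-21.0554)
T_A = V + ((C−V)·d_A)·d_A = V + 2.3312·d_A = (-18.6399,-8.8093)
T_B = V + ((C−V)·d_B)·d_B = V + 2.3312·d_B = (-15.8280,-12.4756)
sweep = 180° − θ = 15.3791°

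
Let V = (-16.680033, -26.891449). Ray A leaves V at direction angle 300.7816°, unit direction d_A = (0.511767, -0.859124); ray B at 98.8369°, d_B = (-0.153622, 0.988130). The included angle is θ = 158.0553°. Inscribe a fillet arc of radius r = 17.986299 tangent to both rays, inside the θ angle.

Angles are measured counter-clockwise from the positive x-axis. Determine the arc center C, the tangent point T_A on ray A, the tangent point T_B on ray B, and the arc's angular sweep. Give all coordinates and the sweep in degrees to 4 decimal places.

bisector direction at 19.8093° = (0.940826,0.338890)
center distance |VC| = r/sin(θ/2) = 17.986299/sin(79.0276°) = 18.321227
C = V + |VC|·bis = (0.5571,-20.6826)
T_A = V + ((C−V)·d_A)·d_A = V + 3.4872·d_A = (-14.8954,-29.8874)
T_B = V + ((C−V)·d_B)·d_B = V + 3.4872·d_B = (-17.2157,-23.4457)
sweep = 180° − θ = 21.9447°

center=(0.5571,-20.6826) T_A=(-14.8954,-29.8874) T_B=(-17.2157,-23.4457) sweep=21.9447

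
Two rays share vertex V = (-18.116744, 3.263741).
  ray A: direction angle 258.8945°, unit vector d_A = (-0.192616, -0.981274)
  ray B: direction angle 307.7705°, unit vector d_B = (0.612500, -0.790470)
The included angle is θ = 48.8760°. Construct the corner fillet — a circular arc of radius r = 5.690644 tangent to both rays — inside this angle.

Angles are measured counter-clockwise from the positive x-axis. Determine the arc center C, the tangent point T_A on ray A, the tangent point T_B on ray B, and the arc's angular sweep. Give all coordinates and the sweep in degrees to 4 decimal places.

bisector direction at 283.3325° = (0.230602,-0.973048)
center distance |VC| = r/sin(θ/2) = 5.690644/sin(24.4380°) = 13.755208
C = V + |VC|·bis = (-14.9448,-10.1207)
T_A = V + ((C−V)·d_A)·d_A = V + 12.5229·d_A = (-20.5289,-9.0246)
T_B = V + ((C−V)·d_B)·d_B = V + 12.5229·d_B = (-10.4465,-6.6352)
sweep = 180° − θ = 131.1240°

center=(-14.9448,-10.1207) T_A=(-20.5289,-9.0246) T_B=(-10.4465,-6.6352) sweep=131.1240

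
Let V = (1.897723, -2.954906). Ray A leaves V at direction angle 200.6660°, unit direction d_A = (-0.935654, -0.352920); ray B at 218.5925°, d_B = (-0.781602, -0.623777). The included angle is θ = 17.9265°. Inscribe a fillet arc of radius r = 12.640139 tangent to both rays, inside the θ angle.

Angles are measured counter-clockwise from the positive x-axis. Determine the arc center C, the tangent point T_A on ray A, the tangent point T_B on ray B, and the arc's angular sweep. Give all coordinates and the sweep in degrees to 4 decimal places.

center=(-68.6240,-43.0644) T_A=(-73.0849,-31.2377) T_B=(-60.7394,-52.9440) sweep=162.0735

bisector direction at 209.6293° = (-0.869243,-0.494386)
center distance |VC| = r/sin(θ/2) = 12.640139/sin(8.9633°) = 81.130066
C = V + |VC|·bis = (-68.6240,-43.0644)
T_A = V + ((C−V)·d_A)·d_A = V + 80.1393·d_A = (-73.0849,-31.2377)
T_B = V + ((C−V)·d_B)·d_B = V + 80.1393·d_B = (-60.7394,-52.9440)
sweep = 180° − θ = 162.0735°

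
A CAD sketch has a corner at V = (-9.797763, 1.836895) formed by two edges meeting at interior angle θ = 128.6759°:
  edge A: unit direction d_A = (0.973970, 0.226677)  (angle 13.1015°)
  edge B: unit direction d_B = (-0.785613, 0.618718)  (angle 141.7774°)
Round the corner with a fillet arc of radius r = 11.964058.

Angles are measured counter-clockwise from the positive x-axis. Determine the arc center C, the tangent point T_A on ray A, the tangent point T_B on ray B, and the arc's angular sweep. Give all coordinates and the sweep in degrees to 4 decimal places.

bisector direction at 77.4395° = (0.217471,0.976067)
center distance |VC| = r/sin(θ/2) = 11.964058/sin(64.3380°) = 13.273281
C = V + |VC|·bis = (-6.9112,14.7925)
T_A = V + ((C−V)·d_A)·d_A = V + 5.7482·d_A = (-4.1992,3.1399)
T_B = V + ((C−V)·d_B)·d_B = V + 5.7482·d_B = (-14.3136,5.3934)
sweep = 180° − θ = 51.3241°

center=(-6.9112,14.7925) T_A=(-4.1992,3.1399) T_B=(-14.3136,5.3934) sweep=51.3241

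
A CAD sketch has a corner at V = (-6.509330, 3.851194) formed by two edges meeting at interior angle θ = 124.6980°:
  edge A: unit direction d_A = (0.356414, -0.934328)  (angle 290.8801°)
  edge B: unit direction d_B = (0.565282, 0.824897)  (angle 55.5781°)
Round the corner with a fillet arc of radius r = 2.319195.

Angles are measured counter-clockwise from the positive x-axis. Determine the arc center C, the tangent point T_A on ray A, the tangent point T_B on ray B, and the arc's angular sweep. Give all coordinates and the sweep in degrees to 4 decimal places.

bisector direction at 353.2291° = (0.993026,-0.117900)
center distance |VC| = r/sin(θ/2) = 2.319195/sin(62.3490°) = 2.618220
C = V + |VC|·bis = (-3.9094,3.5425)
T_A = V + ((C−V)·d_A)·d_A = V + 1.2151·d_A = (-6.0763,2.7159)
T_B = V + ((C−V)·d_B)·d_B = V + 1.2151·d_B = (-5.8225,4.8535)
sweep = 180° − θ = 55.3020°

center=(-3.9094,3.5425) T_A=(-6.0763,2.7159) T_B=(-5.8225,4.8535) sweep=55.3020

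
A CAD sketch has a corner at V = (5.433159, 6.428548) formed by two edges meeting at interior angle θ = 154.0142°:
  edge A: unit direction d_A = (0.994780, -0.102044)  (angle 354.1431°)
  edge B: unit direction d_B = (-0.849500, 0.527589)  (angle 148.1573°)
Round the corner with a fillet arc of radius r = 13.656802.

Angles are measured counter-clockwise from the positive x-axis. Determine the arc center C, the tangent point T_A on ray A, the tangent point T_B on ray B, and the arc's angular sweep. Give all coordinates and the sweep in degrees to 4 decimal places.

bisector direction at 71.1502° = (0.323088,0.946369)
center distance |VC| = r/sin(θ/2) = 13.656802/sin(77.0071°) = 14.015631
C = V + |VC|·bis = (9.9614,19.6925)
T_A = V + ((C−V)·d_A)·d_A = V + 3.1511·d_A = (8.5678,6.1070)
T_B = V + ((C−V)·d_B)·d_B = V + 3.1511·d_B = (2.7563,8.0911)
sweep = 180° − θ = 25.9858°

center=(9.9614,19.6925) T_A=(8.5678,6.1070) T_B=(2.7563,8.0911) sweep=25.9858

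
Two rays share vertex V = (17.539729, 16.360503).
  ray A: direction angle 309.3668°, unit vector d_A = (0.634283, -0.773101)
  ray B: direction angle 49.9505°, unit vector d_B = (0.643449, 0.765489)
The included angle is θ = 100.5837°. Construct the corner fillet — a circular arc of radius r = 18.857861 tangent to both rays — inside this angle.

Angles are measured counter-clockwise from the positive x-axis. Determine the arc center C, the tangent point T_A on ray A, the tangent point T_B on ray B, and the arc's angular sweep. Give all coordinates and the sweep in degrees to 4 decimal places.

bisector direction at 359.6587° = (0.999982,-0.005958)
center distance |VC| = r/sin(θ/2) = 18.857861/sin(50.2918°) = 24.512736
C = V + |VC|·bis = (42.0520,16.2145)
T_A = V + ((C−V)·d_A)·d_A = V + 15.6606·d_A = (27.4730,4.2533)
T_B = V + ((C−V)·d_B)·d_B = V + 15.6606·d_B = (27.6165,28.3485)
sweep = 180° − θ = 79.4163°

center=(42.0520,16.2145) T_A=(27.4730,4.2533) T_B=(27.6165,28.3485) sweep=79.4163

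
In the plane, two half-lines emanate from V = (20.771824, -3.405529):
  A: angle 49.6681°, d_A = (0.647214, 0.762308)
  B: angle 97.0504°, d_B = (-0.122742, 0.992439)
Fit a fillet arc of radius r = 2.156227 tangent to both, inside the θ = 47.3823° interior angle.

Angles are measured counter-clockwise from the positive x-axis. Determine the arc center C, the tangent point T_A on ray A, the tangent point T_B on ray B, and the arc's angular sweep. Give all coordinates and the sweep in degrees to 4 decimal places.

bisector direction at 73.3593° = (0.286370,0.958119)
center distance |VC| = r/sin(θ/2) = 2.156227/sin(23.6912°) = 5.366334
C = V + |VC|·bis = (22.3086,1.7361)
T_A = V + ((C−V)·d_A)·d_A = V + 4.9141·d_A = (23.9523,0.3405)
T_B = V + ((C−V)·d_B)·d_B = V + 4.9141·d_B = (20.1687,1.4714)
sweep = 180° − θ = 132.6177°

center=(22.3086,1.7361) T_A=(23.9523,0.3405) T_B=(20.1687,1.4714) sweep=132.6177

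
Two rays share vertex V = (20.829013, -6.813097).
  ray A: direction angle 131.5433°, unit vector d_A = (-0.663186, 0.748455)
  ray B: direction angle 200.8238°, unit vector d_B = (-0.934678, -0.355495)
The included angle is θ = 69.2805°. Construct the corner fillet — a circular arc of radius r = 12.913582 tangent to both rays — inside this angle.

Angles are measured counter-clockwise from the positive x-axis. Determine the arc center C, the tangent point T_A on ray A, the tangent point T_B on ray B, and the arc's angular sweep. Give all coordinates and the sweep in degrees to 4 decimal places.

center=(-1.2320,-1.3877) T_A=(8.4333,7.1764) T_B=(3.3588,-13.4577) sweep=110.7195

bisector direction at 166.1835° = (-0.971066,0.238812)
center distance |VC| = r/sin(θ/2) = 12.913582/sin(34.6403°) = 22.718307
C = V + |VC|·bis = (-1.2320,-1.3877)
T_A = V + ((C−V)·d_A)·d_A = V + 18.6912·d_A = (8.4333,7.1764)
T_B = V + ((C−V)·d_B)·d_B = V + 18.6912·d_B = (3.3588,-13.4577)
sweep = 180° − θ = 110.7195°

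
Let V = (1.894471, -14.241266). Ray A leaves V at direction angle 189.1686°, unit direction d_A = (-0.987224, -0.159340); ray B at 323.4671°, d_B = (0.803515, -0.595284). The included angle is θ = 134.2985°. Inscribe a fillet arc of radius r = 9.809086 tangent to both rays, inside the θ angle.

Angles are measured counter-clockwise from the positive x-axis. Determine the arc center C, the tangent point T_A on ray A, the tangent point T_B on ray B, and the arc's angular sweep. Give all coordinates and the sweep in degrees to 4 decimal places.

bisector direction at 256.3178° = (-0.236535,-0.971623)
center distance |VC| = r/sin(θ/2) = 9.809086/sin(67.1492°) = 10.644469
C = V + |VC|·bis = (-0.6233,-24.5837)
T_A = V + ((C−V)·d_A)·d_A = V + 4.1336·d_A = (-2.1863,-14.8999)
T_B = V + ((C−V)·d_B)·d_B = V + 4.1336·d_B = (5.2159,-16.7019)
sweep = 180° − θ = 45.7015°

center=(-0.6233,-24.5837) T_A=(-2.1863,-14.8999) T_B=(5.2159,-16.7019) sweep=45.7015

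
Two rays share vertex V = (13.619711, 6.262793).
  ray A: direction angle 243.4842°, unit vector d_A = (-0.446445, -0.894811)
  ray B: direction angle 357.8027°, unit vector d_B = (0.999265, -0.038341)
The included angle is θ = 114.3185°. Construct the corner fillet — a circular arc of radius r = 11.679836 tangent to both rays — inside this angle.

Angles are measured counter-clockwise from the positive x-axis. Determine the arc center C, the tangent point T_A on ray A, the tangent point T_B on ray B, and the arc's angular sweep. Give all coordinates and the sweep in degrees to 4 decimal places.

bisector direction at 300.6434° = (0.509694,-0.860356)
center distance |VC| = r/sin(θ/2) = 11.679836/sin(57.1593°) = 13.901569
C = V + |VC|·bis = (20.7053,-5.6975)
T_A = V + ((C−V)·d_A)·d_A = V + 7.5389·d_A = (10.2540,-0.4831)
T_B = V + ((C−V)·d_B)·d_B = V + 7.5389·d_B = (21.1531,5.9737)
sweep = 180° − θ = 65.6815°

center=(20.7053,-5.6975) T_A=(10.2540,-0.4831) T_B=(21.1531,5.9737) sweep=65.6815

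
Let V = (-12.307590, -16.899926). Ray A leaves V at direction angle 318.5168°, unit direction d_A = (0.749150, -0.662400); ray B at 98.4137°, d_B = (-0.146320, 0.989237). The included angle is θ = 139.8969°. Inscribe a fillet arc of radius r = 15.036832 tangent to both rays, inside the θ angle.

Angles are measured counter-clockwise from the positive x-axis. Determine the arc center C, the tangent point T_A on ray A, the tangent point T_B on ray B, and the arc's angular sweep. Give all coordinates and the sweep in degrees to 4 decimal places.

center=(1.7644,-9.2705) T_A=(-8.1960,-20.5354) T_B=(-13.1106,-11.4707) sweep=40.1031

bisector direction at 28.4653° = (0.879106,0.476626)
center distance |VC| = r/sin(θ/2) = 15.036832/sin(69.9484°) = 16.007111
C = V + |VC|·bis = (1.7644,-9.2705)
T_A = V + ((C−V)·d_A)·d_A = V + 5.4883·d_A = (-8.1960,-20.5354)
T_B = V + ((C−V)·d_B)·d_B = V + 5.4883·d_B = (-13.1106,-11.4707)
sweep = 180° − θ = 40.1031°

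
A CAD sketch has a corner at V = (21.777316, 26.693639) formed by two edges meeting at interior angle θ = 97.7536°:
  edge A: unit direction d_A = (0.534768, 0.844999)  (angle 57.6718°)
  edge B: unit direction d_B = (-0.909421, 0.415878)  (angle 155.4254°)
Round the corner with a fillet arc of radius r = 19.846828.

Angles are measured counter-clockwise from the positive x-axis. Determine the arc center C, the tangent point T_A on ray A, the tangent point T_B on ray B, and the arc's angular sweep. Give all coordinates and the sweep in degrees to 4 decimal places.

center=(14.2730,51.9489) T_A=(31.0436,41.3355) T_B=(6.0192,33.8998) sweep=82.2464

bisector direction at 106.5486° = (-0.284829,0.958578)
center distance |VC| = r/sin(θ/2) = 19.846828/sin(48.8768°) = 26.346612
C = V + |VC|·bis = (14.2730,51.9489)
T_A = V + ((C−V)·d_A)·d_A = V + 17.3276·d_A = (31.0436,41.3355)
T_B = V + ((C−V)·d_B)·d_B = V + 17.3276·d_B = (6.0192,33.8998)
sweep = 180° − θ = 82.2464°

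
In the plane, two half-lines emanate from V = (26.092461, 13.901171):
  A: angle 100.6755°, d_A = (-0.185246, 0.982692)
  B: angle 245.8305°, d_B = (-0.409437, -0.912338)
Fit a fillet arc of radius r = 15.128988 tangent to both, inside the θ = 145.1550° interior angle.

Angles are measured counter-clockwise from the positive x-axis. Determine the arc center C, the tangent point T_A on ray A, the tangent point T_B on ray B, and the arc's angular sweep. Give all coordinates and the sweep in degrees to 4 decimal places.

bisector direction at 173.2530° = (-0.993075,0.117485)
center distance |VC| = r/sin(θ/2) = 15.128988/sin(72.5775°) = 15.856437
C = V + |VC|·bis = (10.3458,15.7641)
T_A = V + ((C−V)·d_A)·d_A = V + 4.7477·d_A = (25.2130,18.5667)
T_B = V + ((C−V)·d_B)·d_B = V + 4.7477·d_B = (24.1486,9.5697)
sweep = 180° − θ = 34.8450°

center=(10.3458,15.7641) T_A=(25.2130,18.5667) T_B=(24.1486,9.5697) sweep=34.8450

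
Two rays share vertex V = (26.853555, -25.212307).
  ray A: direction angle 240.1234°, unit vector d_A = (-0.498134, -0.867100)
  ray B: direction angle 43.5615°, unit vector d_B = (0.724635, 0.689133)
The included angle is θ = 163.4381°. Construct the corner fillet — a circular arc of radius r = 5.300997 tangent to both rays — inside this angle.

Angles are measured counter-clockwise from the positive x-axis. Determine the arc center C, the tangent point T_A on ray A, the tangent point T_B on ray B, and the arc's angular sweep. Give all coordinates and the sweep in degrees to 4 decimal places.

bisector direction at 321.8424° = (0.786315,-0.617826)
center distance |VC| = r/sin(θ/2) = 5.300997/sin(81.7190°) = 5.356849
C = V + |VC|·bis = (31.0657,-28.5219)
T_A = V + ((C−V)·d_A)·d_A = V + 0.7715·d_A = (26.4692,-25.8813)
T_B = V + ((C−V)·d_B)·d_B = V + 0.7715·d_B = (27.4126,-24.6806)
sweep = 180° − θ = 16.5619°

center=(31.0657,-28.5219) T_A=(26.4692,-25.8813) T_B=(27.4126,-24.6806) sweep=16.5619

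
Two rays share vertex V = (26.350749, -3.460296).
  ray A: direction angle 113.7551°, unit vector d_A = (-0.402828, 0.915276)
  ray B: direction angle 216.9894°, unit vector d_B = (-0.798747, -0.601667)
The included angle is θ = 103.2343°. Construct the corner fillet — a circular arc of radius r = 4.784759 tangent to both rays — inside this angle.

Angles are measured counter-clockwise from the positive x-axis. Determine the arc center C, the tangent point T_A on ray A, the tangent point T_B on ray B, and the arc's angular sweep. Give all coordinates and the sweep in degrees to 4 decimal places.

center=(20.4446,-1.9188) T_A=(24.8240,0.0086) T_B=(23.3235,-5.7406) sweep=76.7657

bisector direction at 165.3723° = (-0.967587,0.252538)
center distance |VC| = r/sin(θ/2) = 4.784759/sin(51.6172°) = 6.103948
C = V + |VC|·bis = (20.4446,-1.9188)
T_A = V + ((C−V)·d_A)·d_A = V + 3.7900·d_A = (24.8240,0.0086)
T_B = V + ((C−V)·d_B)·d_B = V + 3.7900·d_B = (23.3235,-5.7406)
sweep = 180° − θ = 76.7657°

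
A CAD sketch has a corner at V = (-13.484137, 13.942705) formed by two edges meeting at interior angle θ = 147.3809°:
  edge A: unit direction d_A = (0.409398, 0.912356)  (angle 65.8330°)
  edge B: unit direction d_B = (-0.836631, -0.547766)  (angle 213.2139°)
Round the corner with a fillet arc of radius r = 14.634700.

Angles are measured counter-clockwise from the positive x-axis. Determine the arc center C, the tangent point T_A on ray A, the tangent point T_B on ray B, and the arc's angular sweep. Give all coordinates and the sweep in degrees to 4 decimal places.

bisector direction at 139.5234° = (-0.760672,0.649137)
center distance |VC| = r/sin(θ/2) = 14.634700/sin(73.6904°) = 15.248315
C = V + |VC|·bis = (-25.0831,23.8409)
T_A = V + ((C−V)·d_A)·d_A = V + 4.2821·d_A = (-11.7310,17.8495)
T_B = V + ((C−V)·d_B)·d_B = V + 4.2821·d_B = (-17.0667,11.5971)
sweep = 180° − θ = 32.6191°

center=(-25.0831,23.8409) T_A=(-11.7310,17.8495) T_B=(-17.0667,11.5971) sweep=32.6191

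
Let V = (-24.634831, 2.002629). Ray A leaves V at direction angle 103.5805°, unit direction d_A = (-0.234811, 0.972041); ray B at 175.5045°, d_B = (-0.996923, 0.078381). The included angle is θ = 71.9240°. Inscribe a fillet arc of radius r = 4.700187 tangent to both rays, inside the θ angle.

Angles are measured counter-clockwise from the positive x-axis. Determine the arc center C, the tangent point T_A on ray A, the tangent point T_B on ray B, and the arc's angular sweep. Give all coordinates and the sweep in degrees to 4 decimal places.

center=(-30.7248,7.1961) T_A=(-26.1560,8.2998) T_B=(-31.0932,2.5104) sweep=108.0760

bisector direction at 139.5425° = (-0.760887,0.648884)
center distance |VC| = r/sin(θ/2) = 4.700187/sin(35.9620°) = 8.003744
C = V + |VC|·bis = (-30.7248,7.1961)
T_A = V + ((C−V)·d_A)·d_A = V + 6.4783·d_A = (-26.1560,8.2998)
T_B = V + ((C−V)·d_B)·d_B = V + 6.4783·d_B = (-31.0932,2.5104)
sweep = 180° − θ = 108.0760°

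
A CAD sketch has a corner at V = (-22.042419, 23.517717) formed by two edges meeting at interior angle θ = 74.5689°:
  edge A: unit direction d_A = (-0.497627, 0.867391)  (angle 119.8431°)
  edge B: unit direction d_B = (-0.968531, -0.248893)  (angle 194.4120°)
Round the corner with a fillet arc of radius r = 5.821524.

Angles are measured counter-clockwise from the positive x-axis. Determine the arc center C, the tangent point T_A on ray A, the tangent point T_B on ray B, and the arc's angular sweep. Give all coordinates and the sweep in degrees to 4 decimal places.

bisector direction at 157.1276° = (-0.921372,0.388681)
center distance |VC| = r/sin(θ/2) = 5.821524/sin(37.2844°) = 9.610083
C = V + |VC|·bis = (-30.8969,27.2530)
T_A = V + ((C−V)·d_A)·d_A = V + 7.6461·d_A = (-25.8473,30.1499)
T_B = V + ((C−V)·d_B)·d_B = V + 7.6461·d_B = (-29.4479,21.6146)
sweep = 180° − θ = 105.4311°

center=(-30.8969,27.2530) T_A=(-25.8473,30.1499) T_B=(-29.4479,21.6146) sweep=105.4311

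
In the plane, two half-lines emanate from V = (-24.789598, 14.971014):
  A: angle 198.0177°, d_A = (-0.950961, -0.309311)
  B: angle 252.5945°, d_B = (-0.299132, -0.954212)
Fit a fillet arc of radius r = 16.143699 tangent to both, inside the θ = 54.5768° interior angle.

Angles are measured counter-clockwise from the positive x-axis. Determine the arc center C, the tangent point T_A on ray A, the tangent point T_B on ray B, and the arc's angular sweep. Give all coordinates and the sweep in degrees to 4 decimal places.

center=(-49.5550,-10.0604) T_A=(-54.5484,5.2916) T_B=(-34.1505,-14.8895) sweep=125.4232

bisector direction at 225.3061° = (-0.703319,-0.710874)
center distance |VC| = r/sin(θ/2) = 16.143699/sin(27.2884°) = 35.212144
C = V + |VC|·bis = (-49.5550,-10.0604)
T_A = V + ((C−V)·d_A)·d_A = V + 31.2934·d_A = (-54.5484,5.2916)
T_B = V + ((C−V)·d_B)·d_B = V + 31.2934·d_B = (-34.1505,-14.8895)
sweep = 180° − θ = 125.4232°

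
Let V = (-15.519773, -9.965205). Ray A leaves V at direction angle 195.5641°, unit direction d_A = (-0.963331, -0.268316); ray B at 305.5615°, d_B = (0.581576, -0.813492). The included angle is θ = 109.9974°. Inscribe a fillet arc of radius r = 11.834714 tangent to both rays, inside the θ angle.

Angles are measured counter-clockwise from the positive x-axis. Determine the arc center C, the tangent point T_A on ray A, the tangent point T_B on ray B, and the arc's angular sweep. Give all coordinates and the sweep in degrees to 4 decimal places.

bisector direction at 250.5628° = (-0.332773,-0.943007)
center distance |VC| = r/sin(θ/2) = 11.834714/sin(54.9987°) = 14.447748
C = V + |VC|·bis = (-20.3276,-23.5895)
T_A = V + ((C−V)·d_A)·d_A = V + 8.2872·d_A = (-23.5030,-12.1888)
T_B = V + ((C−V)·d_B)·d_B = V + 8.2872·d_B = (-10.7002,-16.7067)
sweep = 180° − θ = 70.0026°

center=(-20.3276,-23.5895) T_A=(-23.5030,-12.1888) T_B=(-10.7002,-16.7067) sweep=70.0026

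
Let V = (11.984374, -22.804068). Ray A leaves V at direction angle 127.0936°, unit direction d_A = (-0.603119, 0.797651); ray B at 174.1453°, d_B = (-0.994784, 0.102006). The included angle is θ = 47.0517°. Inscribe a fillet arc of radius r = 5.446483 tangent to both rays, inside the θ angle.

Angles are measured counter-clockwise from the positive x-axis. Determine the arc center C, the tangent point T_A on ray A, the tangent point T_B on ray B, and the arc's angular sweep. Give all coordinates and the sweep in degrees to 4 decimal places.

center=(0.0946,-16.1098) T_A=(4.4390,-12.8250) T_B=(-0.4610,-21.5279) sweep=132.9483

bisector direction at 150.6194° = (-0.871380,0.490608)
center distance |VC| = r/sin(θ/2) = 5.446483/sin(23.5258°) = 13.644767
C = V + |VC|·bis = (0.0946,-16.1098)
T_A = V + ((C−V)·d_A)·d_A = V + 12.5106·d_A = (4.4390,-12.8250)
T_B = V + ((C−V)·d_B)·d_B = V + 12.5106·d_B = (-0.4610,-21.5279)
sweep = 180° − θ = 132.9483°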